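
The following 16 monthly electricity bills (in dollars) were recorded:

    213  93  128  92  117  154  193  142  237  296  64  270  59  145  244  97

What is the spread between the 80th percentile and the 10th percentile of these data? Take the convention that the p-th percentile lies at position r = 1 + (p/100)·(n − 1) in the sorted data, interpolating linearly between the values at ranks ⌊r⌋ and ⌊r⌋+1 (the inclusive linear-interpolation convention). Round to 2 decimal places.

Sorted: 59, 64, 92, 93, 97, 117, 128, 142, 145, 154, 193, 213, 237, 244, 270, 296.
n = 16.
P10: r = 2.5; ranks 2–3 are 64, 92; interpolating gives 78.
P80: r = 13 (integer) → 237.
Difference: 237 − 78 = 159.

159.00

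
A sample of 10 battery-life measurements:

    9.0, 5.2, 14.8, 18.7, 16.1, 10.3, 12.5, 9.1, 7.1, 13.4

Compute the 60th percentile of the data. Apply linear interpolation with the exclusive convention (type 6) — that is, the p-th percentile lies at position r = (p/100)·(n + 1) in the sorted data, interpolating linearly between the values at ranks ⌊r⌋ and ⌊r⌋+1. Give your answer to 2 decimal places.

Sorted: 5.2, 7.1, 9.0, 9.1, 10.3, 12.5, 13.4, 14.8, 16.1, 18.7.
n = 10.
r = (60/100)·(10 + 1) = 6.6.
Rank 6 is 12.5 and rank 7 is 13.4.
Interpolate: 12.5 + 0.6·(13.4 − 12.5) = 12.5 + 0.6·0.9 = 13.04.

13.04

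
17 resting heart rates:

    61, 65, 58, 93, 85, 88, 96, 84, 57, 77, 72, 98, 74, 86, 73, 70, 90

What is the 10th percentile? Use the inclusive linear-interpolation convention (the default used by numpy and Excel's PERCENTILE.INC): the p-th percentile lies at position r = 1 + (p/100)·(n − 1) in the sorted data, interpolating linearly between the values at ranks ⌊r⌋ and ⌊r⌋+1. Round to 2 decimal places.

Sorted: 57, 58, 61, 65, 70, 72, 73, 74, 77, 84, 85, 86, 88, 90, 93, 96, 98.
n = 17.
r = 1 + (10/100)·(17 − 1) = 1 + 1.6 = 2.6.
Rank 2 is 58 and rank 3 is 61.
Interpolate: 58 + 0.6·(61 − 58) = 58 + 0.6·3 = 59.8.

59.80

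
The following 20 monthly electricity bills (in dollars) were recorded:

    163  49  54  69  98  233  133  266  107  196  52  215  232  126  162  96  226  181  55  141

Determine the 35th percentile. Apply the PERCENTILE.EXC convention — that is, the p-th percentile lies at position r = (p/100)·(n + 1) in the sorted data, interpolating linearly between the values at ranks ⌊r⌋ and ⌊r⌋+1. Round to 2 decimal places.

101.15

Sorted: 49, 52, 54, 55, 69, 96, 98, 107, 126, 133, 141, 162, 163, 181, 196, 215, 226, 232, 233, 266.
n = 20.
r = (35/100)·(20 + 1) = 7.35.
Rank 7 is 98 and rank 8 is 107.
Interpolate: 98 + 0.35·(107 − 98) = 98 + 0.35·9 = 101.15.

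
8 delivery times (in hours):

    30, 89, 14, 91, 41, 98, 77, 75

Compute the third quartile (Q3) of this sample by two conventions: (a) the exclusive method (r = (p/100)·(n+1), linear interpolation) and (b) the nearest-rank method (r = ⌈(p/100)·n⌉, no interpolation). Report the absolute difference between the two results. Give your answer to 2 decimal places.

Sorted: 14, 30, 41, 75, 77, 89, 91, 98.
n = 8.
(a) r = 6.75; between ranks 6 (89) and 7 (91): 90.5.
(b) the nearest-rank method: rank 6 → 89.
|90.5 − 89| = 1.5.

1.50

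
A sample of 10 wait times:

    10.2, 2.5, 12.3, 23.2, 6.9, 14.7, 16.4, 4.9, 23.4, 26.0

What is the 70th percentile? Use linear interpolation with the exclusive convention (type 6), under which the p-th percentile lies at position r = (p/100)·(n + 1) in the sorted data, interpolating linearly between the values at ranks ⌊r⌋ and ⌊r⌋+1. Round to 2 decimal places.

Sorted: 2.5, 4.9, 6.9, 10.2, 12.3, 14.7, 16.4, 23.2, 23.4, 26.0.
n = 10.
r = (70/100)·(10 + 1) = 7.7.
Rank 7 is 16.4 and rank 8 is 23.2.
Interpolate: 16.4 + 0.7·(23.2 − 16.4) = 16.4 + 0.7·6.8 = 21.16.

21.16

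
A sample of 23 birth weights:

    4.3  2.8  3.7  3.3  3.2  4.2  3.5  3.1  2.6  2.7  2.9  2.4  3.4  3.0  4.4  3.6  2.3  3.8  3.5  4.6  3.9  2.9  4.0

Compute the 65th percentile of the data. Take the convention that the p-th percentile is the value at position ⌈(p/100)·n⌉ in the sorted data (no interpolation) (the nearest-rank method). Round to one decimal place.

Sorted: 2.3, 2.4, 2.6, 2.7, 2.8, 2.9, 2.9, 3.0, 3.1, 3.2, 3.3, 3.4, 3.5, 3.5, 3.6, 3.7, 3.8, 3.9, 4.0, 4.2, 4.3, 4.4, 4.6.
n = 23.
Position = ⌈65/100 · 23⌉ = ⌈14.95⌉ = 15.
The value at rank 15 is 3.6.

3.6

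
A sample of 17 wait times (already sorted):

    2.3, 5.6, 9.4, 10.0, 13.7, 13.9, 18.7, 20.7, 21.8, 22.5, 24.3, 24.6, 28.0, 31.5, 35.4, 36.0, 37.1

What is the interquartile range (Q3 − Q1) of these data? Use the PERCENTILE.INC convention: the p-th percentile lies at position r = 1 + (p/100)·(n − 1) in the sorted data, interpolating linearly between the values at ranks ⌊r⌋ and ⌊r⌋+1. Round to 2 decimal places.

n = 17.
P25: r = 5 (integer) → 13.7.
P75: r = 13 (integer) → 28.
Difference: 28 − 13.7 = 14.3.

14.30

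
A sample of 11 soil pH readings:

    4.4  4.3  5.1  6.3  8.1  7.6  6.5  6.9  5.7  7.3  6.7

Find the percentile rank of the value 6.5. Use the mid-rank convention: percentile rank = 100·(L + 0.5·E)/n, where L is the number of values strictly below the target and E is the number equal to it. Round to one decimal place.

50.0

Sorted: 4.3, 4.4, 5.1, 5.7, 6.3, 6.5, 6.7, 6.9, 7.3, 7.6, 8.1.
Count below 6.5: L = 5; count equal: E = 1; n = 11.
Percentile rank = 100·(5 + 0.5·1)/11 = 100·5.5/11 = 50.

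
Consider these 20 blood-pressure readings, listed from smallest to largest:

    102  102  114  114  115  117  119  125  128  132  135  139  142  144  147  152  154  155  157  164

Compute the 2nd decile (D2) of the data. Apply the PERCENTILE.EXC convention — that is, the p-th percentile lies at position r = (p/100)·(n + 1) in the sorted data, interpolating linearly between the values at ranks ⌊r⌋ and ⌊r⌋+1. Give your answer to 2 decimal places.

n = 20.
r = (20/100)·(20 + 1) = 4.2.
Rank 4 is 114 and rank 5 is 115.
Interpolate: 114 + 0.2·(115 − 114) = 114 + 0.2·1 = 114.2.

114.20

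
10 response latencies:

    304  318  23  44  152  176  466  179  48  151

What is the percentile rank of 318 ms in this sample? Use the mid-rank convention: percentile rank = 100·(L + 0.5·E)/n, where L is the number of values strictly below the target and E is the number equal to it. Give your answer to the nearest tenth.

85.0

Sorted: 23, 44, 48, 151, 152, 176, 179, 304, 318, 466.
Count below 318: L = 8; count equal: E = 1; n = 10.
Percentile rank = 100·(8 + 0.5·1)/10 = 100·8.5/10 = 85.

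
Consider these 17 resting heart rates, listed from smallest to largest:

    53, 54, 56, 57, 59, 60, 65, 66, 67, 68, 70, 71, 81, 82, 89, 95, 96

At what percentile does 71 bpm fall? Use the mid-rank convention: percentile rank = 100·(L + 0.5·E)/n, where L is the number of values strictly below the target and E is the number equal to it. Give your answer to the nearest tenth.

67.6

Count below 71: L = 11; count equal: E = 1; n = 17.
Percentile rank = 100·(11 + 0.5·1)/17 = 100·11.5/17 = 67.65.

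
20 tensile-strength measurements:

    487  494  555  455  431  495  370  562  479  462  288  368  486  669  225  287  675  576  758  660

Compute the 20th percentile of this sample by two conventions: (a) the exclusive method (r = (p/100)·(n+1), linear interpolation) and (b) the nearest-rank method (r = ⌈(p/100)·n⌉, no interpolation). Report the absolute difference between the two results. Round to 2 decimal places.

0.40

Sorted: 225, 287, 288, 368, 370, 431, 455, 462, 479, 486, 487, 494, 495, 555, 562, 576, 660, 669, 675, 758.
n = 20.
(a) r = 4.2; between ranks 4 (368) and 5 (370): 368.4.
(b) the nearest-rank method: rank 4 → 368.
|368.4 − 368| = 0.4.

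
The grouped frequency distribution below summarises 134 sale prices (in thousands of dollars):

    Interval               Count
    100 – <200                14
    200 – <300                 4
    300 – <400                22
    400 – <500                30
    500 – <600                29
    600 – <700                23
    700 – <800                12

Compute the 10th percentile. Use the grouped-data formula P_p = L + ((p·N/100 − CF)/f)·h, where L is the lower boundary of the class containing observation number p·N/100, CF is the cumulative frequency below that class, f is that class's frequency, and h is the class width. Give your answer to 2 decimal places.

N = 134; target position k = 10/100 · 134 = 13.4.
Cumulative frequencies: 14, 18, 40, 70, 99, 122, 134.
Observation 13.4 falls in the class 100 – <200.
L = 100, CF = 0, f = 14, h = 100.
P10 = 100 + ((13.4 − 0)/14)·100 = 100 + 95.7143 = 195.714.

195.71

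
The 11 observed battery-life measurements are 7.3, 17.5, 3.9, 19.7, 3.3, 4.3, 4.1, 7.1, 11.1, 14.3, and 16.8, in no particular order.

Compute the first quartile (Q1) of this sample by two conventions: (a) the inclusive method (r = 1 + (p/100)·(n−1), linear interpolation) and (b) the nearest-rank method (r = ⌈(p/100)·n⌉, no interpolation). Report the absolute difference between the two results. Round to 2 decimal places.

Sorted: 3.3, 3.9, 4.1, 4.3, 7.1, 7.3, 11.1, 14.3, 16.8, 17.5, 19.7.
n = 11.
(a) r = 3.5; between ranks 3 (4.1) and 4 (4.3): 4.2.
(b) the nearest-rank method: rank 3 → 4.1.
|4.2 − 4.1| = 0.1.

0.10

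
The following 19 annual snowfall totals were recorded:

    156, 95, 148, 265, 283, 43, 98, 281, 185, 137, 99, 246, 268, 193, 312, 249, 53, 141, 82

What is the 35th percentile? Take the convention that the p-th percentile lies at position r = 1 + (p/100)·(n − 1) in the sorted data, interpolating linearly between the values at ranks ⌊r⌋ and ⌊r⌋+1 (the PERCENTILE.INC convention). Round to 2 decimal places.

138.20

Sorted: 43, 53, 82, 95, 98, 99, 137, 141, 148, 156, 185, 193, 246, 249, 265, 268, 281, 283, 312.
n = 19.
r = 1 + (35/100)·(19 − 1) = 1 + 6.3 = 7.3.
Rank 7 is 137 and rank 8 is 141.
Interpolate: 137 + 0.3·(141 − 137) = 137 + 0.3·4 = 138.2.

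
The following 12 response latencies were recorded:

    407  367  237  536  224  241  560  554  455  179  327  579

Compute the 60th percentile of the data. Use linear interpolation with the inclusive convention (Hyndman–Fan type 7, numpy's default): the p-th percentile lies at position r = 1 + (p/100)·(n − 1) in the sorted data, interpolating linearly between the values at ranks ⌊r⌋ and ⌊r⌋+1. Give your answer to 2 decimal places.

435.80

Sorted: 179, 224, 237, 241, 327, 367, 407, 455, 536, 554, 560, 579.
n = 12.
r = 1 + (60/100)·(12 − 1) = 1 + 6.6 = 7.6.
Rank 7 is 407 and rank 8 is 455.
Interpolate: 407 + 0.6·(455 − 407) = 407 + 0.6·48 = 435.8.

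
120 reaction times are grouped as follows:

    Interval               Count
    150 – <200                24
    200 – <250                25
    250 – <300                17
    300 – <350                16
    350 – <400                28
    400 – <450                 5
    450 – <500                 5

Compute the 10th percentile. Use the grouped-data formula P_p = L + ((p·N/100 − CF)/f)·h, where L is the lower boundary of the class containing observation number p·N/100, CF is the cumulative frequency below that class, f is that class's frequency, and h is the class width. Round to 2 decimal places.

N = 120; target position k = 10/100 · 120 = 12.
Cumulative frequencies: 24, 49, 66, 82, 110, 115, 120.
Observation 12 falls in the class 150 – <200.
L = 150, CF = 0, f = 24, h = 50.
P10 = 150 + ((12 − 0)/24)·50 = 150 + 25 = 175.

175.00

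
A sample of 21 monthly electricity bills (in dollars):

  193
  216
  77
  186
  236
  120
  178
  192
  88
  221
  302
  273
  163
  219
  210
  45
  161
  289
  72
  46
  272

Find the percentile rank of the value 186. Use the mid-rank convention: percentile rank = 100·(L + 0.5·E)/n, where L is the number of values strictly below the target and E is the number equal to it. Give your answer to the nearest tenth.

45.2

Sorted: 45, 46, 72, 77, 88, 120, 161, 163, 178, 186, 192, 193, 210, 216, 219, 221, 236, 272, 273, 289, 302.
Count below 186: L = 9; count equal: E = 1; n = 21.
Percentile rank = 100·(9 + 0.5·1)/21 = 100·9.5/21 = 45.24.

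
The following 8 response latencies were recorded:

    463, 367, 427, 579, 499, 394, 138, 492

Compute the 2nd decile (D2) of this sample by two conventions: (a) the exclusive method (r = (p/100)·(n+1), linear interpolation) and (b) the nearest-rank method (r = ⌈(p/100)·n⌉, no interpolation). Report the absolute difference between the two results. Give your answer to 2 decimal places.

Sorted: 138, 367, 394, 427, 463, 492, 499, 579.
n = 8.
(a) r = 1.8; between ranks 1 (138) and 2 (367): 321.2.
(b) the nearest-rank method: rank 2 → 367.
|321.2 − 367| = 45.8.

45.80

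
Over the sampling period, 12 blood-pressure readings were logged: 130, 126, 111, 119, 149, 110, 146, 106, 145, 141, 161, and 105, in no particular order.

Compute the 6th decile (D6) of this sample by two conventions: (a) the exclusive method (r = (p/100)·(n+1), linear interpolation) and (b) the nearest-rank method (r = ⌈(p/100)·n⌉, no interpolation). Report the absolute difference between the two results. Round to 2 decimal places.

Sorted: 105, 106, 110, 111, 119, 126, 130, 141, 145, 146, 149, 161.
n = 12.
(a) r = 7.8; between ranks 7 (130) and 8 (141): 138.8.
(b) the nearest-rank method: rank 8 → 141.
|138.8 − 141| = 2.2.

2.20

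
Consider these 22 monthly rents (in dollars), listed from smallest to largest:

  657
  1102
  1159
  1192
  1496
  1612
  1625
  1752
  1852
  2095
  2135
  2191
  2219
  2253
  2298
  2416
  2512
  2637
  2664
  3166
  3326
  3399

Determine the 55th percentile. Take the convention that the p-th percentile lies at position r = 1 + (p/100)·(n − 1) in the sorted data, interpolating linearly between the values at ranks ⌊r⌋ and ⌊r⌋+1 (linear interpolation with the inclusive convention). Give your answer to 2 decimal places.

2206.40

n = 22.
r = 1 + (55/100)·(22 − 1) = 1 + 11.55 = 12.55.
Rank 12 is 2191 and rank 13 is 2219.
Interpolate: 2191 + 0.55·(2219 − 2191) = 2191 + 0.55·28 = 2206.4.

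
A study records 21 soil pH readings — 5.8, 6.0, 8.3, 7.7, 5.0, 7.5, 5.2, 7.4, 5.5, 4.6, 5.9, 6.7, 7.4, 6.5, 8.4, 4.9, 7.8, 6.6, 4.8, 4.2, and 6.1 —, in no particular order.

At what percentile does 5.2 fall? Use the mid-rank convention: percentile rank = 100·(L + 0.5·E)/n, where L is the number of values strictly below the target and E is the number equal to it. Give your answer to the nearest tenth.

Sorted: 4.2, 4.6, 4.8, 4.9, 5.0, 5.2, 5.5, 5.8, 5.9, 6.0, 6.1, 6.5, 6.6, 6.7, 7.4, 7.4, 7.5, 7.7, 7.8, 8.3, 8.4.
Count below 5.2: L = 5; count equal: E = 1; n = 21.
Percentile rank = 100·(5 + 0.5·1)/21 = 100·5.5/21 = 26.19.

26.2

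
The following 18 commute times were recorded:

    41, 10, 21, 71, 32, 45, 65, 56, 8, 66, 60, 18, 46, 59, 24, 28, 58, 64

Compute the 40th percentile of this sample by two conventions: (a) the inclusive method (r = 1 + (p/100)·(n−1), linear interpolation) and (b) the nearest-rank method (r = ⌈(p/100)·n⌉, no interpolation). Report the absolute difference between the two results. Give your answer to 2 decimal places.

Sorted: 8, 10, 18, 21, 24, 28, 32, 41, 45, 46, 56, 58, 59, 60, 64, 65, 66, 71.
n = 18.
(a) r = 7.8; between ranks 7 (32) and 8 (41): 39.2.
(b) the nearest-rank method: rank 8 → 41.
|39.2 − 41| = 1.8.

1.80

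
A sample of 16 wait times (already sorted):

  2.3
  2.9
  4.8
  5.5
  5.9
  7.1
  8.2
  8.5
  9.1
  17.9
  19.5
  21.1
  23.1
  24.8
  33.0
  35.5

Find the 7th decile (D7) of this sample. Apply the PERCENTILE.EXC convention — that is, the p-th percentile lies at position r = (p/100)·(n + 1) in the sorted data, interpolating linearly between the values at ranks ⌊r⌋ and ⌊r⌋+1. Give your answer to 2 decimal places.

20.94

n = 16.
r = (70/100)·(16 + 1) = 11.9.
Rank 11 is 19.5 and rank 12 is 21.1.
Interpolate: 19.5 + 0.9·(21.1 − 19.5) = 19.5 + 0.9·1.6 = 20.94.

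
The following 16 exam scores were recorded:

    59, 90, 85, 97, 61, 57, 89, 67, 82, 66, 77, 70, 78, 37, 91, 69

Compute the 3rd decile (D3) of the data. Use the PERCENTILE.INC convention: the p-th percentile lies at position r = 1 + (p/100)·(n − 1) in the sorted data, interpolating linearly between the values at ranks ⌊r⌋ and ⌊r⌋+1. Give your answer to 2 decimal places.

66.50

Sorted: 37, 57, 59, 61, 66, 67, 69, 70, 77, 78, 82, 85, 89, 90, 91, 97.
n = 16.
r = 1 + (30/100)·(16 − 1) = 1 + 4.5 = 5.5.
Rank 5 is 66 and rank 6 is 67.
Interpolate: 66 + 0.5·(67 − 66) = 66 + 0.5·1 = 66.5.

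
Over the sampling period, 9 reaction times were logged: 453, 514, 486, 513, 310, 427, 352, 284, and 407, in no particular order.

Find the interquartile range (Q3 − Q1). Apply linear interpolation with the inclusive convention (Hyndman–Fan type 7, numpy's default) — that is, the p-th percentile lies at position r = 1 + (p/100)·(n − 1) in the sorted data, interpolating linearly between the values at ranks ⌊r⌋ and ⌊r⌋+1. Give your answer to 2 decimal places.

Sorted: 284, 310, 352, 407, 427, 453, 486, 513, 514.
n = 9.
P25: r = 3 (integer) → 352.
P75: r = 7 (integer) → 486.
Difference: 486 − 352 = 134.

134.00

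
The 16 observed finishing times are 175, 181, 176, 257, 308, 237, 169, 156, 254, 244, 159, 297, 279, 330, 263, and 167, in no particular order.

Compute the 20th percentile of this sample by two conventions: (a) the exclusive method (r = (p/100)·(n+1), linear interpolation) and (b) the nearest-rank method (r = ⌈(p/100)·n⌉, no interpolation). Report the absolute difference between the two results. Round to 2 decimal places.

Sorted: 156, 159, 167, 169, 175, 176, 181, 237, 244, 254, 257, 263, 279, 297, 308, 330.
n = 16.
(a) r = 3.4; between ranks 3 (167) and 4 (169): 167.8.
(b) the nearest-rank method: rank 4 → 169.
|167.8 − 169| = 1.2.

1.20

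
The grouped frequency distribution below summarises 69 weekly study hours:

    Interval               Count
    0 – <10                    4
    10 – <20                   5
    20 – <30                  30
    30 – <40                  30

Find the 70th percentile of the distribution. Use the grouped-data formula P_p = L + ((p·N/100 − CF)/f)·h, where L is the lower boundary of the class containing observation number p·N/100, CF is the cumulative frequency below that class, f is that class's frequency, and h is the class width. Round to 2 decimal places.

33.10

N = 69; target position k = 70/100 · 69 = 48.3.
Cumulative frequencies: 4, 9, 39, 69.
Observation 48.3 falls in the class 30 – <40.
L = 30, CF = 39, f = 30, h = 10.
P70 = 30 + ((48.3 − 39)/30)·10 = 30 + 3.1 = 33.1.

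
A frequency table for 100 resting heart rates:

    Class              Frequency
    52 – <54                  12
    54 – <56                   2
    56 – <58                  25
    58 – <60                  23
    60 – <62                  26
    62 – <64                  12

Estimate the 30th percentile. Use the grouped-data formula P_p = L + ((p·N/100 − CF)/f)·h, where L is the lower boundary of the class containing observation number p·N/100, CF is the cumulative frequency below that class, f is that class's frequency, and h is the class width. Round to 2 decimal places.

N = 100; target position k = 30/100 · 100 = 30.
Cumulative frequencies: 12, 14, 39, 62, 88, 100.
Observation 30 falls in the class 56 – <58.
L = 56, CF = 14, f = 25, h = 2.
P30 = 56 + ((30 − 14)/25)·2 = 56 + 1.28 = 57.28.

57.28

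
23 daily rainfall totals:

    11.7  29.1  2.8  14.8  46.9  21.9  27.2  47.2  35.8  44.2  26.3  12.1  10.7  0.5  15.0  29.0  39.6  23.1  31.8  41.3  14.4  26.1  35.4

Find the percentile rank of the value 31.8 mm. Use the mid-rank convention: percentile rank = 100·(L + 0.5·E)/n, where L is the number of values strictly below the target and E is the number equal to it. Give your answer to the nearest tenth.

67.4

Sorted: 0.5, 2.8, 10.7, 11.7, 12.1, 14.4, 14.8, 15.0, 21.9, 23.1, 26.1, 26.3, 27.2, 29.0, 29.1, 31.8, 35.4, 35.8, 39.6, 41.3, 44.2, 46.9, 47.2.
Count below 31.8: L = 15; count equal: E = 1; n = 23.
Percentile rank = 100·(15 + 0.5·1)/23 = 100·15.5/23 = 67.39.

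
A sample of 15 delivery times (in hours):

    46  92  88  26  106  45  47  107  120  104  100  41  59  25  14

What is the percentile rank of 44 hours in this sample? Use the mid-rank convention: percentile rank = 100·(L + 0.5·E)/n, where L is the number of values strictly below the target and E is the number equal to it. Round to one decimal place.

26.7

Sorted: 14, 25, 26, 41, 45, 46, 47, 59, 88, 92, 100, 104, 106, 107, 120.
Count below 44: L = 4; count equal: E = 0; n = 15.
Percentile rank = 100·(4 + 0.5·0)/15 = 100·4/15 = 26.67.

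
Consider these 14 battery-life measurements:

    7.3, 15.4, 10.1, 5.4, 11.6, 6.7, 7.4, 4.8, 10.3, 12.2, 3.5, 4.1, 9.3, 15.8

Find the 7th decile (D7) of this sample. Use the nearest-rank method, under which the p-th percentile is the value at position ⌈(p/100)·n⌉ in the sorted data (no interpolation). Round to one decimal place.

10.3

Sorted: 3.5, 4.1, 4.8, 5.4, 6.7, 7.3, 7.4, 9.3, 10.1, 10.3, 11.6, 12.2, 15.4, 15.8.
n = 14.
Position = ⌈70/100 · 14⌉ = ⌈9.8⌉ = 10.
The value at rank 10 is 10.3.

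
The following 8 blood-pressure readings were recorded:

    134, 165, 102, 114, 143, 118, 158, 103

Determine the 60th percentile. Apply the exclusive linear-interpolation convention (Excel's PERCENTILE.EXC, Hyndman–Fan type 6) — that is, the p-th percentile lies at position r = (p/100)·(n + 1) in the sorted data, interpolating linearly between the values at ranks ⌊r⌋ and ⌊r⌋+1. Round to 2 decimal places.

Sorted: 102, 103, 114, 118, 134, 143, 158, 165.
n = 8.
r = (60/100)·(8 + 1) = 5.4.
Rank 5 is 134 and rank 6 is 143.
Interpolate: 134 + 0.4·(143 − 134) = 134 + 0.4·9 = 137.6.

137.60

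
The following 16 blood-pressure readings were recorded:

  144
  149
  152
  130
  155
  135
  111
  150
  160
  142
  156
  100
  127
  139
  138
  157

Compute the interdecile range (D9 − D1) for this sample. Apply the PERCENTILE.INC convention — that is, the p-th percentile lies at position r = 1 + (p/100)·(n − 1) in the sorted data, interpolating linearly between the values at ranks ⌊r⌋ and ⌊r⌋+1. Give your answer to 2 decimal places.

37.50

Sorted: 100, 111, 127, 130, 135, 138, 139, 142, 144, 149, 150, 152, 155, 156, 157, 160.
n = 16.
P10: r = 2.5; ranks 2–3 are 111, 127; interpolating gives 119.
P90: r = 14.5; ranks 14–15 are 156, 157; interpolating gives 156.5.
Difference: 156.5 − 119 = 37.5.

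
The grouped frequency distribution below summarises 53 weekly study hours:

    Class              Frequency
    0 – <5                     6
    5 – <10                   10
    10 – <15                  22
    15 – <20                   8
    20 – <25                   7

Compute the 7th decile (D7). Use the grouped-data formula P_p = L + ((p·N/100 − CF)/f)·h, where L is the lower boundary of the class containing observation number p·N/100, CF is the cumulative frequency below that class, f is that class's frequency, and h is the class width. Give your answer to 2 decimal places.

N = 53; target position k = 70/100 · 53 = 37.1.
Cumulative frequencies: 6, 16, 38, 46, 53.
Observation 37.1 falls in the class 10 – <15.
L = 10, CF = 16, f = 22, h = 5.
P70 = 10 + ((37.1 − 16)/22)·5 = 10 + 4.79545 = 14.7955.

14.80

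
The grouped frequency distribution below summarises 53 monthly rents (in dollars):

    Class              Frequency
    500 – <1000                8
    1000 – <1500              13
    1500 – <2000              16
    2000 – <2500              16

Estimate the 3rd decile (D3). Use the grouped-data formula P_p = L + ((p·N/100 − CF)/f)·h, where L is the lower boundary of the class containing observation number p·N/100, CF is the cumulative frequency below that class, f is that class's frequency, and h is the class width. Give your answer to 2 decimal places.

N = 53; target position k = 30/100 · 53 = 15.9.
Cumulative frequencies: 8, 21, 37, 53.
Observation 15.9 falls in the class 1000 – <1500.
L = 1000, CF = 8, f = 13, h = 500.
P30 = 1000 + ((15.9 − 8)/13)·500 = 1000 + 303.846 = 1303.85.

1303.85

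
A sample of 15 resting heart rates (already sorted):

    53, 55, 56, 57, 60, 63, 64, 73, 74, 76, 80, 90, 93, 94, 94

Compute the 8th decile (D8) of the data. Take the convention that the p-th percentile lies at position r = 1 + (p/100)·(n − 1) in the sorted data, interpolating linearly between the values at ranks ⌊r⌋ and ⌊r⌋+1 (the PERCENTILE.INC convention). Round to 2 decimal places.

90.60

n = 15.
r = 1 + (80/100)·(15 − 1) = 1 + 11.2 = 12.2.
Rank 12 is 90 and rank 13 is 93.
Interpolate: 90 + 0.2·(93 − 90) = 90 + 0.2·3 = 90.6.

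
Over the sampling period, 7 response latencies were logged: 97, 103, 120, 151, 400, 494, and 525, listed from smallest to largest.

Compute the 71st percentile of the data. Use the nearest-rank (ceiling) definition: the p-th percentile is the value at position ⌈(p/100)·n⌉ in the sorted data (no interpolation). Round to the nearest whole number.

400

n = 7.
Position = ⌈71/100 · 7⌉ = ⌈4.97⌉ = 5.
The value at rank 5 is 400.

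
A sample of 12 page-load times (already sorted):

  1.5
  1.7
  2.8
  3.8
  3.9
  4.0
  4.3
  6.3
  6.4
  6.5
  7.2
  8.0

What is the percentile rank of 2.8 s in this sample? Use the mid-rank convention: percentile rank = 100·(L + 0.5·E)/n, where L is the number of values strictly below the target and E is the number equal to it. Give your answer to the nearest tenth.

Count below 2.8: L = 2; count equal: E = 1; n = 12.
Percentile rank = 100·(2 + 0.5·1)/12 = 100·2.5/12 = 20.83.

20.8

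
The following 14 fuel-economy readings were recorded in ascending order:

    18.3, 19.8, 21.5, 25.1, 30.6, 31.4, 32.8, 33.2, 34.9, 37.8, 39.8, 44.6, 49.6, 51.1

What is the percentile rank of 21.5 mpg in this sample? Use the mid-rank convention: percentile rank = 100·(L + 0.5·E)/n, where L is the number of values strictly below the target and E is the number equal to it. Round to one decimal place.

17.9

Count below 21.5: L = 2; count equal: E = 1; n = 14.
Percentile rank = 100·(2 + 0.5·1)/14 = 100·2.5/14 = 17.86.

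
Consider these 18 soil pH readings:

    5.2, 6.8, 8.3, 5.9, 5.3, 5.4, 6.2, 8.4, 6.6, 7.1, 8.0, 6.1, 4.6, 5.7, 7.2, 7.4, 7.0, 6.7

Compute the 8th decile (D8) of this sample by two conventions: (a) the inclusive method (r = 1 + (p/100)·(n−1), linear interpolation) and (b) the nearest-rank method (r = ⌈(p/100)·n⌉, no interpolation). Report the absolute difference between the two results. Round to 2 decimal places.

Sorted: 4.6, 5.2, 5.3, 5.4, 5.7, 5.9, 6.1, 6.2, 6.6, 6.7, 6.8, 7.0, 7.1, 7.2, 7.4, 8.0, 8.3, 8.4.
n = 18.
(a) r = 14.6; between ranks 14 (7.2) and 15 (7.4): 7.32.
(b) the nearest-rank method: rank 15 → 7.4.
|7.32 − 7.4| = 0.08.

0.08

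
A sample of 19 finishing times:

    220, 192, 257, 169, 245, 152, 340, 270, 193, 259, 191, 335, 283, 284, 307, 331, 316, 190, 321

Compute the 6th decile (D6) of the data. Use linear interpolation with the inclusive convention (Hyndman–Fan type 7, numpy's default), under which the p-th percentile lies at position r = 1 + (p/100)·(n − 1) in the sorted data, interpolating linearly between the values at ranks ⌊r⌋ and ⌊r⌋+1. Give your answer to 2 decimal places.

280.40

Sorted: 152, 169, 190, 191, 192, 193, 220, 245, 257, 259, 270, 283, 284, 307, 316, 321, 331, 335, 340.
n = 19.
r = 1 + (60/100)·(19 − 1) = 1 + 10.8 = 11.8.
Rank 11 is 270 and rank 12 is 283.
Interpolate: 270 + 0.8·(283 − 270) = 270 + 0.8·13 = 280.4.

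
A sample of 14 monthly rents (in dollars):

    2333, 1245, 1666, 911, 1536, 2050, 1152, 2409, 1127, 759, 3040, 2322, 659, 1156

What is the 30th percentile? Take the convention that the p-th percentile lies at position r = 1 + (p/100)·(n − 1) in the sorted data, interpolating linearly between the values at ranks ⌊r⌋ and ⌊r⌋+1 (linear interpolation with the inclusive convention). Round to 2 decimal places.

Sorted: 659, 759, 911, 1127, 1152, 1156, 1245, 1536, 1666, 2050, 2322, 2333, 2409, 3040.
n = 14.
r = 1 + (30/100)·(14 − 1) = 1 + 3.9 = 4.9.
Rank 4 is 1127 and rank 5 is 1152.
Interpolate: 1127 + 0.9·(1152 − 1127) = 1127 + 0.9·25 = 1149.5.

1149.50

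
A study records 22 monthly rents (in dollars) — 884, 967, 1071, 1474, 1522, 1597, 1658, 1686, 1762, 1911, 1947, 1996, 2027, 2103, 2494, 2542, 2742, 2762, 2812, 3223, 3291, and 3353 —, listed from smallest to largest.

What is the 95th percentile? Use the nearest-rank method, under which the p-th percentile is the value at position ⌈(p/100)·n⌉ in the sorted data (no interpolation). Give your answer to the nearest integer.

n = 22.
Position = ⌈95/100 · 22⌉ = ⌈20.9⌉ = 21.
The value at rank 21 is 3291.

3291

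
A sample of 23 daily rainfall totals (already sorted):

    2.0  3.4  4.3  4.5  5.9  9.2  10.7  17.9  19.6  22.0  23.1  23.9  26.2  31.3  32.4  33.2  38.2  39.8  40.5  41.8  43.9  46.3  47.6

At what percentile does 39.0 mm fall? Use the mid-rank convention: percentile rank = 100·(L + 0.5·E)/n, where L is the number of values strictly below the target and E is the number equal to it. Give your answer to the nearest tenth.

Count below 39.0: L = 17; count equal: E = 0; n = 23.
Percentile rank = 100·(17 + 0.5·0)/23 = 100·17/23 = 73.91.

73.9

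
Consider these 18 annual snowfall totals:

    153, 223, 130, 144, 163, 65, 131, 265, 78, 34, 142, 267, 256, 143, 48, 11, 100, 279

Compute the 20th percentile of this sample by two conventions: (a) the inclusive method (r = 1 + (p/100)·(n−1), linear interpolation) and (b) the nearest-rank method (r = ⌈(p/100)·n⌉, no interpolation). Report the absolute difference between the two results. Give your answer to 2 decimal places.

Sorted: 11, 34, 48, 65, 78, 100, 130, 131, 142, 143, 144, 153, 163, 223, 256, 265, 267, 279.
n = 18.
(a) r = 4.4; between ranks 4 (65) and 5 (78): 70.2.
(b) the nearest-rank method: rank 4 → 65.
|70.2 − 65| = 5.2.

5.20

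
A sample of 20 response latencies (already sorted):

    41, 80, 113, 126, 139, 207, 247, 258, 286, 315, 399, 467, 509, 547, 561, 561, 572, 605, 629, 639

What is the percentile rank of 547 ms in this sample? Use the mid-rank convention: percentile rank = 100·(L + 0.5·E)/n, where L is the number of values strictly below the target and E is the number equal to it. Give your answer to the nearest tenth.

Count below 547: L = 13; count equal: E = 1; n = 20.
Percentile rank = 100·(13 + 0.5·1)/20 = 100·13.5/20 = 67.5.

67.5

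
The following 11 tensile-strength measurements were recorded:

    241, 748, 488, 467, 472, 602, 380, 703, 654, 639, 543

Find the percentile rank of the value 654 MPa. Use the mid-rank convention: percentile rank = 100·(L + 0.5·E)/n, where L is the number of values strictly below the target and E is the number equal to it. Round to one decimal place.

77.3

Sorted: 241, 380, 467, 472, 488, 543, 602, 639, 654, 703, 748.
Count below 654: L = 8; count equal: E = 1; n = 11.
Percentile rank = 100·(8 + 0.5·1)/11 = 100·8.5/11 = 77.27.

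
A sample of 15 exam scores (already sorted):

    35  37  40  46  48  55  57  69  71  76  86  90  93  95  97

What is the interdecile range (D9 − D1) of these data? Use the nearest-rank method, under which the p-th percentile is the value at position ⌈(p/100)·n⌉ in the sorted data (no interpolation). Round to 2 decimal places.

58.00

n = 15.
P10: rank ⌈10/100·15⌉ = 2 → 37.
P90: rank ⌈90/100·15⌉ = 14 → 95.
Difference: 95 − 37 = 58.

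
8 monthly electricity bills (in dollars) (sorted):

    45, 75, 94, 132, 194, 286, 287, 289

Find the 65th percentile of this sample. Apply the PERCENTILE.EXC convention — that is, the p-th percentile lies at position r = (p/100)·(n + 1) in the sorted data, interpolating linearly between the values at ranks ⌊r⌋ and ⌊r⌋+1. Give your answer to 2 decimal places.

n = 8.
r = (65/100)·(8 + 1) = 5.85.
Rank 5 is 194 and rank 6 is 286.
Interpolate: 194 + 0.85·(286 − 194) = 194 + 0.85·92 = 272.2.

272.20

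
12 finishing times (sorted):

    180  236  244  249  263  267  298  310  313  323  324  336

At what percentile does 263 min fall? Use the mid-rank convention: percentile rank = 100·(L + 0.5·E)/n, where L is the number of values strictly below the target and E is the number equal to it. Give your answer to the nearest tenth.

37.5

Count below 263: L = 4; count equal: E = 1; n = 12.
Percentile rank = 100·(4 + 0.5·1)/12 = 100·4.5/12 = 37.5.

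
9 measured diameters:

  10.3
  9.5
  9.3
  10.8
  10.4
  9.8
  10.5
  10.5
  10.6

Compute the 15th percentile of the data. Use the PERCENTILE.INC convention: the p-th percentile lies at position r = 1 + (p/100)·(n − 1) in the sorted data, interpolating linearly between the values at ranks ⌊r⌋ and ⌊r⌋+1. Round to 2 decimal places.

9.56

Sorted: 9.3, 9.5, 9.8, 10.3, 10.4, 10.5, 10.5, 10.6, 10.8.
n = 9.
r = 1 + (15/100)·(9 − 1) = 1 + 1.2 = 2.2.
Rank 2 is 9.5 and rank 3 is 9.8.
Interpolate: 9.5 + 0.2·(9.8 − 9.5) = 9.5 + 0.2·0.3 = 9.56.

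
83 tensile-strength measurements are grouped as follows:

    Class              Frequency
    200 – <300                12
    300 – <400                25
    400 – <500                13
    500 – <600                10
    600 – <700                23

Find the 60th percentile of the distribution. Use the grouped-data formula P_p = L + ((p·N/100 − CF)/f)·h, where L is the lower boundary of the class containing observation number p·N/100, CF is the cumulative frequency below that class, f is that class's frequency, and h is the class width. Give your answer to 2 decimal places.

498.46

N = 83; target position k = 60/100 · 83 = 49.8.
Cumulative frequencies: 12, 37, 50, 60, 83.
Observation 49.8 falls in the class 400 – <500.
L = 400, CF = 37, f = 13, h = 100.
P60 = 400 + ((49.8 − 37)/13)·100 = 400 + 98.4615 = 498.462.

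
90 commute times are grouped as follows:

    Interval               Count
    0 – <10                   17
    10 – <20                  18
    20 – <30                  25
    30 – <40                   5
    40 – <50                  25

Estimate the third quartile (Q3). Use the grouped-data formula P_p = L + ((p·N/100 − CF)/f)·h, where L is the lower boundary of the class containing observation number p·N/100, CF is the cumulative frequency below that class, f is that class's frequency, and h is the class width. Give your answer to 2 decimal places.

N = 90; target position k = 75/100 · 90 = 67.5.
Cumulative frequencies: 17, 35, 60, 65, 90.
Observation 67.5 falls in the class 40 – <50.
L = 40, CF = 65, f = 25, h = 10.
P75 = 40 + ((67.5 − 65)/25)·10 = 40 + 1 = 41.

41.00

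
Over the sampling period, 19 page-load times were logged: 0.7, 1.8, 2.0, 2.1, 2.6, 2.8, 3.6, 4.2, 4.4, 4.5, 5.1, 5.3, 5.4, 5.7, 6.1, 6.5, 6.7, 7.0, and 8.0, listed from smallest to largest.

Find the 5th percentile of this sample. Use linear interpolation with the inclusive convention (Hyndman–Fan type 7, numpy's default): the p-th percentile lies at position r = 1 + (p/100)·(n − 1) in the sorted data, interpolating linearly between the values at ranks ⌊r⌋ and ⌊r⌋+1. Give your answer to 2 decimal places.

n = 19.
r = 1 + (5/100)·(19 − 1) = 1 + 0.9 = 1.9.
Rank 1 is 0.7 and rank 2 is 1.8.
Interpolate: 0.7 + 0.9·(1.8 − 0.7) = 0.7 + 0.9·1.1 = 1.69.

1.69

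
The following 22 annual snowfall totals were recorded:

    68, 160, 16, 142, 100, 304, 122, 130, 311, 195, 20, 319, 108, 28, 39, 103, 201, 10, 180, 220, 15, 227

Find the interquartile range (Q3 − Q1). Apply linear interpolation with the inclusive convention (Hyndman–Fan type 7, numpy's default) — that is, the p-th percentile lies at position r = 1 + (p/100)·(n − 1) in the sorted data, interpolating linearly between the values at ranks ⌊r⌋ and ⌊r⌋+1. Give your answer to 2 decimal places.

153.25

Sorted: 10, 15, 16, 20, 28, 39, 68, 100, 103, 108, 122, 130, 142, 160, 180, 195, 201, 220, 227, 304, 311, 319.
n = 22.
P25: r = 6.25; ranks 6–7 are 39, 68; interpolating gives 46.25.
P75: r = 16.75; ranks 16–17 are 195, 201; interpolating gives 199.5.
Difference: 199.5 − 46.25 = 153.25.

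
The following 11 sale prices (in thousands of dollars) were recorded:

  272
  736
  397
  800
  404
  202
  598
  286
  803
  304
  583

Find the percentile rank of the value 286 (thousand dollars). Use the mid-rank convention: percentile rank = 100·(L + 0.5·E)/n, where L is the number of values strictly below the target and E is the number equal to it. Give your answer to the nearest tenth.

22.7

Sorted: 202, 272, 286, 304, 397, 404, 583, 598, 736, 800, 803.
Count below 286: L = 2; count equal: E = 1; n = 11.
Percentile rank = 100·(2 + 0.5·1)/11 = 100·2.5/11 = 22.73.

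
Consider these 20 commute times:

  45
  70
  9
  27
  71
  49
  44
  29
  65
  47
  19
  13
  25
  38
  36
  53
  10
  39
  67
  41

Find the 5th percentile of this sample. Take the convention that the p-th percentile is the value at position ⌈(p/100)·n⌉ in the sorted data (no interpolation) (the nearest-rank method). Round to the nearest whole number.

Sorted: 9, 10, 13, 19, 25, 27, 29, 36, 38, 39, 41, 44, 45, 47, 49, 53, 65, 67, 70, 71.
n = 20.
Position = ⌈5/100 · 20⌉ = ⌈1⌉ = 1.
The value at rank 1 is 9.

9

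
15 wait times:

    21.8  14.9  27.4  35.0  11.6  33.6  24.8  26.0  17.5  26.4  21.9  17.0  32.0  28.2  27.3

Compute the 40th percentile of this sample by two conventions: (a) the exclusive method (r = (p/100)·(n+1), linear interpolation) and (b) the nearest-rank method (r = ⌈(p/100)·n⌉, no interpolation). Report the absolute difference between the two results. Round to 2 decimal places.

1.16

Sorted: 11.6, 14.9, 17.0, 17.5, 21.8, 21.9, 24.8, 26.0, 26.4, 27.3, 27.4, 28.2, 32.0, 33.6, 35.0.
n = 15.
(a) r = 6.4; between ranks 6 (21.9) and 7 (24.8): 23.06.
(b) the nearest-rank method: rank 6 → 21.9.
|23.06 − 21.9| = 1.16.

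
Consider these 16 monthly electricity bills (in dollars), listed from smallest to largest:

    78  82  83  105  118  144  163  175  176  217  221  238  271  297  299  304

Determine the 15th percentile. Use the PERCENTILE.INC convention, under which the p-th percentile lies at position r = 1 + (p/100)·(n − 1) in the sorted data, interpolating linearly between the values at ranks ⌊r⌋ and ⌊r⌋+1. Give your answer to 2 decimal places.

n = 16.
r = 1 + (15/100)·(16 − 1) = 1 + 2.25 = 3.25.
Rank 3 is 83 and rank 4 is 105.
Interpolate: 83 + 0.25·(105 − 83) = 83 + 0.25·22 = 88.5.

88.50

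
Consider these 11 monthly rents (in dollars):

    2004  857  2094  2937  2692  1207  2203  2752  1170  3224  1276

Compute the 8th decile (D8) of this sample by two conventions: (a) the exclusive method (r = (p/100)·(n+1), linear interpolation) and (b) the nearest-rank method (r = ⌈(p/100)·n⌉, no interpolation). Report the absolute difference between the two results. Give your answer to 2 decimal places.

111.00

Sorted: 857, 1170, 1207, 1276, 2004, 2094, 2203, 2692, 2752, 2937, 3224.
n = 11.
(a) r = 9.6; between ranks 9 (2752) and 10 (2937): 2863.
(b) the nearest-rank method: rank 9 → 2752.
|2863 − 2752| = 111.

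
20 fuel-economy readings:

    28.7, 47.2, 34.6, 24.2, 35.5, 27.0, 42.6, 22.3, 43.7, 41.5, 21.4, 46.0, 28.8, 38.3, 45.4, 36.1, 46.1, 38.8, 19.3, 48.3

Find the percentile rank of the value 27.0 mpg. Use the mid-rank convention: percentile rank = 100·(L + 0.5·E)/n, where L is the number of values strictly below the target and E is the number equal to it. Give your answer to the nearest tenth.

22.5

Sorted: 19.3, 21.4, 22.3, 24.2, 27.0, 28.7, 28.8, 34.6, 35.5, 36.1, 38.3, 38.8, 41.5, 42.6, 43.7, 45.4, 46.0, 46.1, 47.2, 48.3.
Count below 27.0: L = 4; count equal: E = 1; n = 20.
Percentile rank = 100·(4 + 0.5·1)/20 = 100·4.5/20 = 22.5.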